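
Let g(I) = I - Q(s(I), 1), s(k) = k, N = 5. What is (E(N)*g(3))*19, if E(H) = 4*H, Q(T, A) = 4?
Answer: -380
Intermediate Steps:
g(I) = -4 + I (g(I) = I - 1*4 = I - 4 = -4 + I)
(E(N)*g(3))*19 = ((4*5)*(-4 + 3))*19 = (20*(-1))*19 = -20*19 = -380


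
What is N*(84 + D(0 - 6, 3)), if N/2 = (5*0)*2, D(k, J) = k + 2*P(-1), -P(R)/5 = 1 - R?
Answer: 0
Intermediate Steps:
P(R) = -5 + 5*R (P(R) = -5*(1 - R) = -5 + 5*R)
D(k, J) = -20 + k (D(k, J) = k + 2*(-5 + 5*(-1)) = k + 2*(-5 - 5) = k + 2*(-10) = k - 20 = -20 + k)
N = 0 (N = 2*((5*0)*2) = 2*(0*2) = 2*0 = 0)
N*(84 + D(0 - 6, 3)) = 0*(84 + (-20 + (0 - 6))) = 0*(84 + (-20 - 6)) = 0*(84 - 26) = 0*58 = 0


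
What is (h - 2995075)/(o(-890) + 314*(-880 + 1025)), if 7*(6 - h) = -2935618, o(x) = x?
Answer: -171713/2976 ≈ -57.699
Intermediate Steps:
h = 419380 (h = 6 - ⅐*(-2935618) = 6 + 419374 = 419380)
(h - 2995075)/(o(-890) + 314*(-880 + 1025)) = (419380 - 2995075)/(-890 + 314*(-880 + 1025)) = -2575695/(-890 + 314*145) = -2575695/(-890 + 45530) = -2575695/44640 = -2575695*1/44640 = -171713/2976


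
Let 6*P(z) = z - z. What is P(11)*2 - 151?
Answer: -151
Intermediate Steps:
P(z) = 0 (P(z) = (z - z)/6 = (⅙)*0 = 0)
P(11)*2 - 151 = 0*2 - 151 = 0 - 151 = -151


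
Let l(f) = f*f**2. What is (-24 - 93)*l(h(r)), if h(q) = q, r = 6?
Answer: -25272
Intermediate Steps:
l(f) = f**3
(-24 - 93)*l(h(r)) = (-24 - 93)*6**3 = -117*216 = -25272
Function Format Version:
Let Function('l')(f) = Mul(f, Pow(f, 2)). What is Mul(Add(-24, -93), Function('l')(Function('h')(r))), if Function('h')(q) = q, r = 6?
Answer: -25272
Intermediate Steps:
Function('l')(f) = Pow(f, 3)
Mul(Add(-24, -93), Function('l')(Function('h')(r))) = Mul(Add(-24, -93), Pow(6, 3)) = Mul(-117, 216) = -25272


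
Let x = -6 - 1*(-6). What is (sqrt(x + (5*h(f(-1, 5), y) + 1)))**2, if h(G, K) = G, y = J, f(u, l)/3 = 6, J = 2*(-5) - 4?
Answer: 91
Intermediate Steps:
J = -14 (J = -10 - 4 = -14)
f(u, l) = 18 (f(u, l) = 3*6 = 18)
y = -14
x = 0 (x = -6 + 6 = 0)
(sqrt(x + (5*h(f(-1, 5), y) + 1)))**2 = (sqrt(0 + (5*18 + 1)))**2 = (sqrt(0 + (90 + 1)))**2 = (sqrt(0 + 91))**2 = (sqrt(91))**2 = 91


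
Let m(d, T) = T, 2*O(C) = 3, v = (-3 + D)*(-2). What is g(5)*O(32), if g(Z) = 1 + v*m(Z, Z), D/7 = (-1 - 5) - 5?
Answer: 2403/2 ≈ 1201.5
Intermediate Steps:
D = -77 (D = 7*((-1 - 5) - 5) = 7*(-6 - 5) = 7*(-11) = -77)
v = 160 (v = (-3 - 77)*(-2) = -80*(-2) = 160)
O(C) = 3/2 (O(C) = (½)*3 = 3/2)
g(Z) = 1 + 160*Z
g(5)*O(32) = (1 + 160*5)*(3/2) = (1 + 800)*(3/2) = 801*(3/2) = 2403/2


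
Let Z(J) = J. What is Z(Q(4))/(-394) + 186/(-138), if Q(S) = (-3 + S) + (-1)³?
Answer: -31/23 ≈ -1.3478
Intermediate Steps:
Q(S) = -4 + S (Q(S) = (-3 + S) - 1 = -4 + S)
Z(Q(4))/(-394) + 186/(-138) = (-4 + 4)/(-394) + 186/(-138) = 0*(-1/394) + 186*(-1/138) = 0 - 31/23 = -31/23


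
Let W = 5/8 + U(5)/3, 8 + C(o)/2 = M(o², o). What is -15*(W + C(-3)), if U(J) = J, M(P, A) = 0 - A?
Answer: 925/8 ≈ 115.63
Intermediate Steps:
M(P, A) = -A
C(o) = -16 - 2*o (C(o) = -16 + 2*(-o) = -16 - 2*o)
W = 55/24 (W = 5/8 + 5/3 = 55/24 ≈ 2.2917)
-15*(W + C(-3)) = -15*(55/24 + (-16 - 2*(-3))) = -15*(55/24 + (-16 + 6)) = -15*(55/24 - 10) = -15*(-185/24) = 925/8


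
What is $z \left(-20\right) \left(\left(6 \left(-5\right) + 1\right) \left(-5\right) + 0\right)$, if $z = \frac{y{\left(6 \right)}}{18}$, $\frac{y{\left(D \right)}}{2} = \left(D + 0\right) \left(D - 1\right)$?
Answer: $- \frac{29000}{3} \approx -9666.7$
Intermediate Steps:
$y{\left(D \right)} = 2 D \left(-1 + D\right)$ ($y{\left(D \right)} = 2 \left(D + 0\right) \left(D - 1\right) = 2 D \left(-1 + D\right)$)
$z = \frac{10}{3}$ ($z = \frac{2 \cdot 6 \left(-1 + 6\right)}{18} = 2 \cdot 6 \cdot 5 \cdot \frac{1}{18} = 60 \cdot \frac{1}{18} = \frac{10}{3} \approx 3.3333$)
$z \left(-20\right) \left(\left(6 \left(-5\right) + 1\right) \left(-5\right) + 0\right) = \frac{10}{3} \left(-20\right) \left(\left(6 \left(-5\right) + 1\right) \left(-5\right) + 0\right) = - \frac{200 \left(\left(-30 + 1\right) \left(-5\right) + 0\right)}{3} = - \frac{200 \left(\left(-29\right) \left(-5\right) + 0\right)}{3} = - \frac{200 \left(145 + 0\right)}{3} = \left(- \frac{200}{3}\right) 145 = - \frac{29000}{3}$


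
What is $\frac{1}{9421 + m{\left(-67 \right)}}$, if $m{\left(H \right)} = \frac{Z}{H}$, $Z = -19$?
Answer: $\frac{67}{631226} \approx 0.00010614$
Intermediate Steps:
$m{\left(H \right)} = - \frac{19}{H}$
$\frac{1}{9421 + m{\left(-67 \right)}} = \frac{1}{9421 - \frac{19}{-67}} = \frac{1}{9421 - - \frac{19}{67}} = \frac{1}{9421 + \frac{19}{67}} = \frac{1}{\frac{631226}{67}} = \frac{67}{631226}$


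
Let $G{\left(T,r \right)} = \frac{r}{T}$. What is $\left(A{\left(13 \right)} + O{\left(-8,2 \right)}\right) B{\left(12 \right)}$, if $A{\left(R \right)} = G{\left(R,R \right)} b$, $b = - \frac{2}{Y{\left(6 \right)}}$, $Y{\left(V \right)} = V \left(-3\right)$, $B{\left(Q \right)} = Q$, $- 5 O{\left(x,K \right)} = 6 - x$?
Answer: $- \frac{484}{15} \approx -32.267$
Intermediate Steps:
$O{\left(x,K \right)} = - \frac{6}{5} + \frac{x}{5}$ ($O{\left(x,K \right)} = - \frac{6 - x}{5} = - \frac{6}{5} + \frac{x}{5}$)
$Y{\left(V \right)} = - 3 V$
$b = \frac{1}{9}$ ($b = - \frac{2}{\left(-3\right) 6} = - \frac{2}{-18} = \left(-2\right) \left(- \frac{1}{18}\right) = \frac{1}{9} \approx 0.11111$)
$A{\left(R \right)} = \frac{1}{9}$ ($A{\left(R \right)} = \frac{R}{R} \frac{1}{9} = 1 \cdot \frac{1}{9} = \frac{1}{9}$)
$\left(A{\left(13 \right)} + O{\left(-8,2 \right)}\right) B{\left(12 \right)} = \left(\frac{1}{9} + \left(- \frac{6}{5} + \frac{1}{5} \left(-8\right)\right)\right) 12 = \left(\frac{1}{9} - \frac{14}{5}\right) 12 = \left(- \frac{121}{45}\right) 12 = - \frac{484}{15}$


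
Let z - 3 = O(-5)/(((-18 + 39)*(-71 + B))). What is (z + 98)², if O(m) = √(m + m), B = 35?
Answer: (76356 - I*√10)²/571536 ≈ 10201.0 - 0.84495*I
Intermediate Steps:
O(m) = √2*√m (O(m) = √(2*m) = √2*√m)
z = 3 - I*√10/756 (z = 3 + (√2*√(-5))/(((-18 + 39)*(-71 + 35))) = 3 + (√2*(I*√5))/((21*(-36))) = 3 + (I*√10)/(-756) = 3 + (I*√10)*(-1/756) = 3 - I*√10/756 ≈ 3.0 - 0.0041829*I)
(z + 98)² = ((3 - I*√10/756) + 98)² = (101 - I*√10/756)²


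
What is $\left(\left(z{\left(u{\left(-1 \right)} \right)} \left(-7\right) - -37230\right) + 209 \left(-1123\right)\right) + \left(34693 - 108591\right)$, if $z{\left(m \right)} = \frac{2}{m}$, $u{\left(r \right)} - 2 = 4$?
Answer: $- \frac{814132}{3} \approx -2.7138 \cdot 10^{5}$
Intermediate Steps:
$u{\left(r \right)} = 6$ ($u{\left(r \right)} = 2 + 4 = 6$)
$\left(\left(z{\left(u{\left(-1 \right)} \right)} \left(-7\right) - -37230\right) + 209 \left(-1123\right)\right) + \left(34693 - 108591\right) = \left(\left(\frac{2}{6} \left(-7\right) - -37230\right) + 209 \left(-1123\right)\right) + \left(34693 - 108591\right) = \left(\left(2 \cdot \frac{1}{6} \left(-7\right) + 37230\right) - 234707\right) + \left(34693 - 108591\right) = \left(\left(\frac{1}{3} \left(-7\right) + 37230\right) - 234707\right) - 73898 = \left(\left(- \frac{7}{3} + 37230\right) - 234707\right) - 73898 = \left(\frac{111683}{3} - 234707\right) - 73898 = - \frac{592438}{3} - 73898 = - \frac{814132}{3}$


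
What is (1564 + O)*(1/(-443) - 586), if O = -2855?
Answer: 335142309/443 ≈ 7.5653e+5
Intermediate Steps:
(1564 + O)*(1/(-443) - 586) = (1564 - 2855)*(1/(-443) - 586) = -1291*(-1/443 - 586) = -1291*(-259599/443) = 335142309/443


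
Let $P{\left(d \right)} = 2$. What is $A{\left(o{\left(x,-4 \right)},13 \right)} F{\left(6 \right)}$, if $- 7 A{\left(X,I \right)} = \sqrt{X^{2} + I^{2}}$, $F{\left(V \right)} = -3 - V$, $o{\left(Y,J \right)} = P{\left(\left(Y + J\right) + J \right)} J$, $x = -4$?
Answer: $\frac{9 \sqrt{233}}{7} \approx 19.626$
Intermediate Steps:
$o{\left(Y,J \right)} = 2 J$
$A{\left(X,I \right)} = - \frac{\sqrt{I^{2} + X^{2}}}{7}$ ($A{\left(X,I \right)} = - \frac{\sqrt{X^{2} + I^{2}}}{7} = - \frac{\sqrt{I^{2} + X^{2}}}{7}$)
$A{\left(o{\left(x,-4 \right)},13 \right)} F{\left(6 \right)} = - \frac{\sqrt{13^{2} + \left(2 \left(-4\right)\right)^{2}}}{7} \left(-3 - 6\right) = - \frac{\sqrt{169 + \left(-8\right)^{2}}}{7} \left(-3 - 6\right) = - \frac{\sqrt{169 + 64}}{7} \left(-9\right) = - \frac{\sqrt{233}}{7} \left(-9\right) = \frac{9 \sqrt{233}}{7}$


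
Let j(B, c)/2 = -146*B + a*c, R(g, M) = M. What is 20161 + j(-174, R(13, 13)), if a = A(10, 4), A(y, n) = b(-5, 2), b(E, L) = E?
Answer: 70839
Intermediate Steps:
A(y, n) = -5
a = -5
j(B, c) = -292*B - 10*c (j(B, c) = 2*(-146*B - 5*c) = -292*B - 10*c)
20161 + j(-174, R(13, 13)) = 20161 + (-292*(-174) - 10*13) = 20161 + (50808 - 130) = 20161 + 50678 = 70839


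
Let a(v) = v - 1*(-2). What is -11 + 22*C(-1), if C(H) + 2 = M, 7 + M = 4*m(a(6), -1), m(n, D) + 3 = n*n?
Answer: 5159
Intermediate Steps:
a(v) = 2 + v (a(v) = v + 2 = 2 + v)
m(n, D) = -3 + n**2 (m(n, D) = -3 + n*n = -3 + n**2)
M = 237 (M = -7 + 4*(-3 + (2 + 6)**2) = -7 + 4*(-3 + 8**2) = -7 + 4*(-3 + 64) = -7 + 4*61 = -7 + 244 = 237)
C(H) = 235 (C(H) = -2 + 237 = 235)
-11 + 22*C(-1) = -11 + 22*235 = -11 + 5170 = 5159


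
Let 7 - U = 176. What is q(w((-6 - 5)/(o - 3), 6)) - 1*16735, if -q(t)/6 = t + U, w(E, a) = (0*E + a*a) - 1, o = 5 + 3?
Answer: -15931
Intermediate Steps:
o = 8
U = -169 (U = 7 - 1*176 = 7 - 176 = -169)
w(E, a) = -1 + a² (w(E, a) = (0 + a²) - 1 = a² - 1 = -1 + a²)
q(t) = 1014 - 6*t (q(t) = -6*(t - 169) = -6*(-169 + t) = 1014 - 6*t)
q(w((-6 - 5)/(o - 3), 6)) - 1*16735 = (1014 - 6*(-1 + 6²)) - 1*16735 = (1014 - 6*(-1 + 36)) - 16735 = (1014 - 6*35) - 16735 = (1014 - 210) - 16735 = 804 - 16735 = -15931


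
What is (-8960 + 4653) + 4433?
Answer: 126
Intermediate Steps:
(-8960 + 4653) + 4433 = -4307 + 4433 = 126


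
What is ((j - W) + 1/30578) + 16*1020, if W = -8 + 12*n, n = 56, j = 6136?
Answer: 666355777/30578 ≈ 21792.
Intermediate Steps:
W = 664 (W = -8 + 12*56 = -8 + 672 = 664)
((j - W) + 1/30578) + 16*1020 = ((6136 - 1*664) + 1/30578) + 16*1020 = ((6136 - 664) + 1/30578) + 16320 = (5472 + 1/30578) + 16320 = 167322817/30578 + 16320 = 666355777/30578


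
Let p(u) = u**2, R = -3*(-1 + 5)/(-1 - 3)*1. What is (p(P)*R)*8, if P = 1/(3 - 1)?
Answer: 6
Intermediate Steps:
P = 1/2 ≈ 0.50000
R = 3 (R = -12/(-4)*1 = -12*(-1)/4*1 = -3*(-1)*1 = 3*1 = 3)
(p(P)*R)*8 = ((1/2)**2*3)*8 = ((1/4)*3)*8 = (3/4)*8 = 6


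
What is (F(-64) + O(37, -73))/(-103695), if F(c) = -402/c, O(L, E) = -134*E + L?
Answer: -104803/1106080 ≈ -0.094752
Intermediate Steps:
O(L, E) = L - 134*E
(F(-64) + O(37, -73))/(-103695) = (-402/(-64) + (37 - 134*(-73)))/(-103695) = (-402*(-1/64) + (37 + 9782))*(-1/103695) = (201/32 + 9819)*(-1/103695) = (314409/32)*(-1/103695) = -104803/1106080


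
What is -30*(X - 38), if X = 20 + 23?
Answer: -150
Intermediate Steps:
X = 43
-30*(X - 38) = -30*(43 - 38) = -30*5 = -150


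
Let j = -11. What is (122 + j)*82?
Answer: 9102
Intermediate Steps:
(122 + j)*82 = (122 - 11)*82 = 111*82 = 9102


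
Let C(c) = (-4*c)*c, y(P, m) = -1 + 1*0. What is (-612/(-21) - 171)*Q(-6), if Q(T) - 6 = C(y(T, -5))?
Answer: -1986/7 ≈ -283.71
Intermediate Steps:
y(P, m) = -1 (y(P, m) = -1 + 0 = -1)
C(c) = -4*c²
Q(T) = 2 (Q(T) = 6 - 4*(-1)² = 6 - 4*1 = 6 - 4 = 2)
(-612/(-21) - 171)*Q(-6) = (-612/(-21) - 171)*2 = (-612*(-1/21) - 171)*2 = (204/7 - 171)*2 = -993/7*2 = -1986/7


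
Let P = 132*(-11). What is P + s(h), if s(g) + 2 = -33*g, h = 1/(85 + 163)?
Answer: -360625/248 ≈ -1454.1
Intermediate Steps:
h = 1/248 ≈ 0.0040323
P = -1452
s(g) = -2 - 33*g
P + s(h) = -1452 + (-2 - 33*1/248) = -1452 + (-2 - 33/248) = -1452 - 529/248 = -360625/248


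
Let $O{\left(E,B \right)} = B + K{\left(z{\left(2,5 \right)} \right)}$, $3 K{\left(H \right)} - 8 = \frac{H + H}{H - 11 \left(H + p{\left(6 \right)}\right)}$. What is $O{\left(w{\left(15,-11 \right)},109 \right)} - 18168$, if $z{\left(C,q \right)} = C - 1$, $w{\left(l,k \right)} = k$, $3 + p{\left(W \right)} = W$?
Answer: $- \frac{776423}{43} \approx -18056.0$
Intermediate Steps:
$p{\left(W \right)} = -3 + W$
$z{\left(C,q \right)} = -1 + C$
$K{\left(H \right)} = \frac{8}{3} + \frac{2 H}{3 \left(-33 - 10 H\right)}$ ($K{\left(H \right)} = \frac{8}{3} + \frac{\left(H + H\right) \frac{1}{H - 11 \left(H + \left(-3 + 6\right)\right)}}{3} = \frac{8}{3} + \frac{2 H \frac{1}{H - 11 \left(H + 3\right)}}{3} = \frac{8}{3} + \frac{2 H \frac{1}{H - 11 \left(3 + H\right)}}{3} = \frac{8}{3} + \frac{2 H \frac{1}{H - \left(33 + 11 H\right)}}{3} = \frac{8}{3} + \frac{2 H \frac{1}{-33 - 10 H}}{3} = \frac{8}{3} + \frac{2 H}{3 \left(-33 - 10 H\right)}$)
$O{\left(E,B \right)} = \frac{114}{43} + B$ ($O{\left(E,B \right)} = B + \frac{2 \left(44 + 13 \left(-1 + 2\right)\right)}{33 + 10 \left(-1 + 2\right)} = B + \frac{2 \left(44 + 13 \cdot 1\right)}{33 + 10 \cdot 1} = B + \frac{2 \left(44 + 13\right)}{33 + 10} = B + 2 \cdot \frac{1}{43} \cdot 57 = B + \frac{114}{43} = \frac{114}{43} + B$)
$O{\left(w{\left(15,-11 \right)},109 \right)} - 18168 = \left(\frac{114}{43} + 109\right) - 18168 = \frac{4801}{43} - 18168 = - \frac{776423}{43}$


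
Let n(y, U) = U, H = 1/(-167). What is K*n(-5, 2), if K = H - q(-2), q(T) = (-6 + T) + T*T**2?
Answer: 5342/167 ≈ 31.988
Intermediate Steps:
H = -1/167 ≈ -0.0059880
q(T) = -6 + T + T**3 (q(T) = (-6 + T) + T**3 = -6 + T + T**3)
K = 2671/167 (K = -1/167 - (-6 - 2 + (-2)**3) = -1/167 - (-6 - 2 - 8) = -1/167 - 1*(-16) = -1/167 + 16 = 2671/167 ≈ 15.994)
K*n(-5, 2) = (2671/167)*2 = 5342/167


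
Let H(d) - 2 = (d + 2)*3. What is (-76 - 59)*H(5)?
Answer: -3105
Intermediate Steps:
H(d) = 8 + 3*d (H(d) = 2 + (d + 2)*3 = 2 + (2 + d)*3 = 2 + (6 + 3*d) = 8 + 3*d)
(-76 - 59)*H(5) = (-76 - 59)*(8 + 3*5) = -135*(8 + 15) = -135*23 = -3105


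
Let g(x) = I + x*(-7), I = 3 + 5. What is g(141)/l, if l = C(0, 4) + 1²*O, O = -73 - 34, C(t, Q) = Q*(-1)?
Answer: 979/111 ≈ 8.8198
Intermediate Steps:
C(t, Q) = -Q
I = 8
O = -107
g(x) = 8 - 7*x (g(x) = 8 + x*(-7) = 8 - 7*x)
l = -111 (l = -1*4 + 1²*(-107) = -4 + 1*(-107) = -4 - 107 = -111)
g(141)/l = (8 - 7*141)/(-111) = (8 - 987)*(-1/111) = -979*(-1/111) = 979/111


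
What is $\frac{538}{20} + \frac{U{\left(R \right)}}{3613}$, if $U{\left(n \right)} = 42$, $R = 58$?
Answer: $\frac{972317}{36130} \approx 26.912$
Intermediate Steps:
$\frac{538}{20} + \frac{U{\left(R \right)}}{3613} = \frac{538}{20} + \frac{42}{3613} = 538 \cdot \frac{1}{20} + 42 \cdot \frac{1}{3613} = \frac{269}{10} + \frac{42}{3613} = \frac{972317}{36130}$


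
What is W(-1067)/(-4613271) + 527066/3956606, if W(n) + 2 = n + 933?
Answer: 1216018195651/9126447859113 ≈ 0.13324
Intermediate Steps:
W(n) = 931 + n (W(n) = -2 + (n + 933) = -2 + (933 + n) = 931 + n)
W(-1067)/(-4613271) + 527066/3956606 = (931 - 1067)/(-4613271) + 527066/3956606 = -136*(-1/4613271) + 527066*(1/3956606) = 136/4613271 + 263533/1978303 = 1216018195651/9126447859113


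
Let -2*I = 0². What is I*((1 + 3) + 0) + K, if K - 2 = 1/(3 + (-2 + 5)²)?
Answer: 25/12 ≈ 2.0833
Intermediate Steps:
I = 0 (I = -½*0² = -½*0 = 0)
K = 25/12 (K = 2 + 1/(3 + (-2 + 5)²) = 2 + 1/(3 + 3²) = 2 + 1/(3 + 9) = 2 + 1/12 = 25/12 ≈ 2.0833)
I*((1 + 3) + 0) + K = 0*((1 + 3) + 0) + 25/12 = 0*(4 + 0) + 25/12 = 0*4 + 25/12 = 0 + 25/12 = 25/12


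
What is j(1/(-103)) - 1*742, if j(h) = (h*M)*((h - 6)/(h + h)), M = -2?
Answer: -75807/103 ≈ -735.99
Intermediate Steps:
j(h) = 6 - h (j(h) = (h*(-2))*((h - 6)/(h + h)) = (-2*h)*((-6 + h)/((2*h))) = (-2*h)*((-6 + h)*(1/(2*h))) = (-2*h)*((-6 + h)/(2*h)) = 6 - h)
j(1/(-103)) - 1*742 = (6 - 1/(-103)) - 1*742 = (6 - 1*(-1/103)) - 742 = (6 + 1/103) - 742 = 619/103 - 742 = -75807/103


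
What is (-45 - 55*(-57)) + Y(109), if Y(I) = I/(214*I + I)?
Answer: 664351/215 ≈ 3090.0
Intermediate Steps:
Y(I) = 1/215 (Y(I) = I/((215*I)) = I*(1/(215*I)) = 1/215)
(-45 - 55*(-57)) + Y(109) = (-45 - 55*(-57)) + 1/215 = (-45 + 3135) + 1/215 = 3090 + 1/215 = 664351/215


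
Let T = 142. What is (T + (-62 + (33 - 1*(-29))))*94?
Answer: 13348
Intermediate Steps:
(T + (-62 + (33 - 1*(-29))))*94 = (142 + (-62 + (33 - 1*(-29))))*94 = (142 + (-62 + (33 + 29)))*94 = (142 + (-62 + 62))*94 = (142 + 0)*94 = 142*94 = 13348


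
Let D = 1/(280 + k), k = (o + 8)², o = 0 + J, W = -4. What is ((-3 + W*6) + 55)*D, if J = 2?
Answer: 7/95 ≈ 0.073684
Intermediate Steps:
o = 2 (o = 0 + 2 = 2)
k = 100 (k = (2 + 8)² = 10² = 100)
D = 1/380 (D = 1/(280 + 100) = 1/380 ≈ 0.0026316)
((-3 + W*6) + 55)*D = ((-3 - 4*6) + 55)*(1/380) = ((-3 - 24) + 55)*(1/380) = (-27 + 55)*(1/380) = 28*(1/380) = 7/95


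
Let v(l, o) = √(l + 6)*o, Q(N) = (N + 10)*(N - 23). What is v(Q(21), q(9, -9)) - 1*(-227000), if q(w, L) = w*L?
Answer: 227000 - 162*I*√14 ≈ 2.27e+5 - 606.15*I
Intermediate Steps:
Q(N) = (-23 + N)*(10 + N) (Q(N) = (10 + N)*(-23 + N) = (-23 + N)*(10 + N))
q(w, L) = L*w
v(l, o) = o*√(6 + l) (v(l, o) = √(6 + l)*o = o*√(6 + l))
v(Q(21), q(9, -9)) - 1*(-227000) = (-9*9)*√(6 + (-230 + 21² - 13*21)) - 1*(-227000) = -81*√(6 + (-230 + 441 - 273)) + 227000 = -81*√(6 - 62) + 227000 = -162*I*√14 + 227000 = 227000 - 162*I*√14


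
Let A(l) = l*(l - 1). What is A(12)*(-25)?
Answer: -3300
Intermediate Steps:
A(l) = l*(-1 + l)
A(12)*(-25) = (12*(-1 + 12))*(-25) = (12*11)*(-25) = 132*(-25) = -3300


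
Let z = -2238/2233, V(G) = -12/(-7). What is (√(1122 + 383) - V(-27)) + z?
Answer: -6066/2233 + √1505 ≈ 36.078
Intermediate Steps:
V(G) = 12/7 (V(G) = -12*(-⅐) = 12/7)
z = -2238/2233 (z = -2238*1/2233 = -2238/2233 ≈ -1.0022)
(√(1122 + 383) - V(-27)) + z = (√(1122 + 383) - 1*12/7) - 2238/2233 = (√1505 - 12/7) - 2238/2233 = (-12/7 + √1505) - 2238/2233 = -6066/2233 + √1505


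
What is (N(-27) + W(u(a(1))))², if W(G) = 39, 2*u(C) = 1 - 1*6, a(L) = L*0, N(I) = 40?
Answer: 6241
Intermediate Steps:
a(L) = 0
u(C) = -5/2 (u(C) = (1 - 1*6)/2 = (1 - 6)/2 = (½)*(-5) = -5/2)
(N(-27) + W(u(a(1))))² = (40 + 39)² = 79² = 6241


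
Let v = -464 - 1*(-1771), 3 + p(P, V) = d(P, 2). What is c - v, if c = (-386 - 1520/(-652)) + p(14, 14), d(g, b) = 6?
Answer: -275090/163 ≈ -1687.7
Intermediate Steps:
p(P, V) = 3 (p(P, V) = -3 + 6 = 3)
v = 1307 (v = -464 + 1771 = 1307)
c = -62049/163 (c = (-386 - 1520/(-652)) + 3 = (-386 - 1520*(-1/652)) + 3 = (-386 + 380/163) + 3 = -62538/163 + 3 = -62049/163 ≈ -380.67)
c - v = -62049/163 - 1*1307 = -62049/163 - 1307 = -275090/163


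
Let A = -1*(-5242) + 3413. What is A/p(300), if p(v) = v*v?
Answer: 577/6000 ≈ 0.096167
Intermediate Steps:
p(v) = v²
A = 8655 (A = 5242 + 3413 = 8655)
A/p(300) = 8655/(300²) = 8655/90000 = 8655*(1/90000) = 577/6000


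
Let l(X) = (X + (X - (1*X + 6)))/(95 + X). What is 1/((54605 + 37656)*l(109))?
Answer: 204/9502883 ≈ 2.1467e-5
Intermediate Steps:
l(X) = (-6 + X)/(95 + X) (l(X) = (X + (X - (X + 6)))/(95 + X) = (X + (X - (6 + X)))/(95 + X) = (X + (X + (-6 - X)))/(95 + X) = (X - 6)/(95 + X) = (-6 + X)/(95 + X))
1/((54605 + 37656)*l(109)) = 1/((54605 + 37656)*(((-6 + 109)/(95 + 109)))) = 1/(92261*((103/204))) = 1/(92261*(((1/204)*103))) = 1/(92261*(103/204)) = (1/92261)*(204/103) = 204/9502883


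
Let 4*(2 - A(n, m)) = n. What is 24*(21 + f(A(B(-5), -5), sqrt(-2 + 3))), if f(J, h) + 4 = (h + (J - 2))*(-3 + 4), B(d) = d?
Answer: 462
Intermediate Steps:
A(n, m) = 2 - n/4
f(J, h) = -6 + J + h (f(J, h) = -4 + (h + (J - 2))*(-3 + 4) = -4 + (h + (-2 + J))*1 = -4 + (-2 + J + h)*1 = -4 + (-2 + J + h) = -6 + J + h)
24*(21 + f(A(B(-5), -5), sqrt(-2 + 3))) = 24*(21 + (-6 + (2 - 1/4*(-5)) + sqrt(-2 + 3))) = 24*(21 + (-6 + (2 + 5/4) + sqrt(1))) = 24*(21 + (-6 + 13/4 + 1)) = 24*(21 - 7/4) = 24*(77/4) = 462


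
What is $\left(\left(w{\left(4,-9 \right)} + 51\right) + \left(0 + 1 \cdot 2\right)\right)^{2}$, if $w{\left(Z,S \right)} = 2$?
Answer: $3025$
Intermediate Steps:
$\left(\left(w{\left(4,-9 \right)} + 51\right) + \left(0 + 1 \cdot 2\right)\right)^{2} = \left(\left(2 + 51\right) + \left(0 + 1 \cdot 2\right)\right)^{2} = \left(53 + \left(0 + 2\right)\right)^{2} = \left(53 + 2\right)^{2} = 55^{2} = 3025$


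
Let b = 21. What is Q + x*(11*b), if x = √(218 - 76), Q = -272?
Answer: -272 + 231*√142 ≈ 2480.7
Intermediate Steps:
x = √142 ≈ 11.916
Q + x*(11*b) = -272 + √142*(11*21) = -272 + √142*231 = -272 + 231*√142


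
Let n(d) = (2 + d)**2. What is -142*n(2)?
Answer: -2272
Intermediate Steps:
-142*n(2) = -142*(2 + 2)**2 = -142*4**2 = -142*16 = -2272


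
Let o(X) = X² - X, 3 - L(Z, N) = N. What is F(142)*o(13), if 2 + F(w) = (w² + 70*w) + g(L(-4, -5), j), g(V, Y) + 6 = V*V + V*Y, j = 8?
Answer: 4714944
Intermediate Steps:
L(Z, N) = 3 - N
g(V, Y) = -6 + V² + V*Y (g(V, Y) = -6 + (V*V + V*Y) = -6 + (V² + V*Y) = -6 + V² + V*Y)
F(w) = 120 + w² + 70*w (F(w) = -2 + ((w² + 70*w) + (-6 + (3 - 1*(-5))² + (3 - 1*(-5))*8)) = -2 + ((w² + 70*w) + (-6 + (3 + 5)² + (3 + 5)*8)) = -2 + ((w² + 70*w) + (-6 + 8² + 8*8)) = -2 + ((w² + 70*w) + (-6 + 64 + 64)) = -2 + ((w² + 70*w) + 122) = -2 + (122 + w² + 70*w) = 120 + w² + 70*w)
F(142)*o(13) = (120 + 142² + 70*142)*(13*(-1 + 13)) = (120 + 20164 + 9940)*(13*12) = 30224*156 = 4714944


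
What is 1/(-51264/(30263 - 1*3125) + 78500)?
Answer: 4523/355046956 ≈ 1.2739e-5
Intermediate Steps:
1/(-51264/(30263 - 1*3125) + 78500) = 1/(-51264/(30263 - 3125) + 78500) = 1/(-51264/27138 + 78500) = 1/(-51264*1/27138 + 78500) = 1/(-8544/4523 + 78500) = 1/(355046956/4523) = 4523/355046956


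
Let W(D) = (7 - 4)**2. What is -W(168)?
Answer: -9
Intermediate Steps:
W(D) = 9 (W(D) = 3**2 = 9)
-W(168) = -1*9 = -9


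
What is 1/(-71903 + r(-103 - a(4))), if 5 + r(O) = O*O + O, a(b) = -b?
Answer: -1/62206 ≈ -1.6076e-5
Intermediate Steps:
r(O) = -5 + O + O² (r(O) = -5 + (O*O + O) = -5 + (O² + O) = -5 + (O + O²) = -5 + O + O²)
1/(-71903 + r(-103 - a(4))) = 1/(-71903 + (-5 + (-103 - (-1)*4) + (-103 - (-1)*4)²)) = 1/(-71903 + (-5 + (-103 - 1*(-4)) + (-103 - 1*(-4))²)) = 1/(-71903 + (-5 + (-103 + 4) + (-103 + 4)²)) = 1/(-71903 + (-5 - 99 + (-99)²)) = 1/(-71903 + (-5 - 99 + 9801)) = 1/(-71903 + 9697) = 1/(-62206) = -1/62206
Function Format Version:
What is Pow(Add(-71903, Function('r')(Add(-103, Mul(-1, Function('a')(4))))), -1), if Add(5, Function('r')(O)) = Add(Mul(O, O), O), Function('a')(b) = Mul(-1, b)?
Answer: Rational(-1, 62206) ≈ -1.6076e-5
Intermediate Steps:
Function('r')(O) = Add(-5, O, Pow(O, 2)) (Function('r')(O) = Add(-5, Add(Mul(O, O), O)) = Add(-5, Add(Pow(O, 2), O)) = Add(-5, Add(O, Pow(O, 2))) = Add(-5, O, Pow(O, 2)))
Pow(Add(-71903, Function('r')(Add(-103, Mul(-1, Function('a')(4))))), -1) = Pow(Add(-71903, Add(-5, Add(-103, Mul(-1, Mul(-1, 4))), Pow(Add(-103, Mul(-1, Mul(-1, 4))), 2))), -1) = Pow(Add(-71903, Add(-5, Add(-103, Mul(-1, -4)), Pow(Add(-103, Mul(-1, -4)), 2))), -1) = Pow(Add(-71903, Add(-5, Add(-103, 4), Pow(Add(-103, 4), 2))), -1) = Pow(Add(-71903, Add(-5, -99, Pow(-99, 2))), -1) = Pow(Add(-71903, Add(-5, -99, 9801)), -1) = Pow(Add(-71903, 9697), -1) = Pow(-62206, -1) = Rational(-1, 62206)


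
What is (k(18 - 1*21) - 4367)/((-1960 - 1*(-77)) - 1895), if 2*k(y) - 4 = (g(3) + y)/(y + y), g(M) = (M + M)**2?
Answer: 17471/15112 ≈ 1.1561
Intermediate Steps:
g(M) = 4*M**2 (g(M) = (2*M)**2 = 4*M**2)
k(y) = 2 + (36 + y)/(4*y) (k(y) = 2 + ((4*3**2 + y)/(y + y))/2 = 2 + ((4*9 + y)/((2*y)))/2 = 2 + ((36 + y)*(1/(2*y)))/2 = 2 + ((36 + y)/(2*y))/2 = 2 + (36 + y)/(4*y))
(k(18 - 1*21) - 4367)/((-1960 - 1*(-77)) - 1895) = ((9/4 + 9/(18 - 1*21)) - 4367)/((-1960 - 1*(-77)) - 1895) = ((9/4 + 9/(18 - 21)) - 4367)/((-1960 + 77) - 1895) = ((9/4 + 9/(-3)) - 4367)/(-1883 - 1895) = ((9/4 + 9*(-1/3)) - 4367)/(-3778) = ((9/4 - 3) - 4367)*(-1/3778) = (-3/4 - 4367)*(-1/3778) = -17471/4*(-1/3778) = 17471/15112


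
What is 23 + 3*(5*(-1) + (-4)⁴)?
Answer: 776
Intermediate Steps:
23 + 3*(5*(-1) + (-4)⁴) = 23 + 3*(-5 + 256) = 23 + 3*251 = 23 + 753 = 776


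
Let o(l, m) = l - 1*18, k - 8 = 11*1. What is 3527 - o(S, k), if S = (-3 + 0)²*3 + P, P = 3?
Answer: 3515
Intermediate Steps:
k = 19 (k = 8 + 11*1 = 8 + 11 = 19)
S = 30 (S = (-3 + 0)²*3 + 3 = (-3)²*3 + 3 = 9*3 + 3 = 27 + 3 = 30)
o(l, m) = -18 + l (o(l, m) = l - 18 = -18 + l)
3527 - o(S, k) = 3527 - (-18 + 30) = 3527 - 1*12 = 3527 - 12 = 3515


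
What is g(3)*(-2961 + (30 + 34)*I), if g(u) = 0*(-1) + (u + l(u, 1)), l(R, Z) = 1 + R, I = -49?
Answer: -42679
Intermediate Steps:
g(u) = 1 + 2*u (g(u) = 0*(-1) + (u + (1 + u)) = 0 + (1 + 2*u) = 1 + 2*u)
g(3)*(-2961 + (30 + 34)*I) = (1 + 2*3)*(-2961 + (30 + 34)*(-49)) = (1 + 6)*(-2961 + 64*(-49)) = 7*(-2961 - 3136) = 7*(-6097) = -42679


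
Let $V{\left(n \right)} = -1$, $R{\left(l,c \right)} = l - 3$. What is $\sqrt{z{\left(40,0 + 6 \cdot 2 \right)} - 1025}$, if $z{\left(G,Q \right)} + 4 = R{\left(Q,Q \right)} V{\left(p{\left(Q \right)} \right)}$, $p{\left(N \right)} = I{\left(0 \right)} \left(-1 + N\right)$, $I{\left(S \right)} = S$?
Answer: $i \sqrt{1038} \approx 32.218 i$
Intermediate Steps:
$R{\left(l,c \right)} = -3 + l$ ($R{\left(l,c \right)} = l - 3 = -3 + l$)
$p{\left(N \right)} = 0$ ($p{\left(N \right)} = 0 \left(-1 + N\right) = 0$)
$z{\left(G,Q \right)} = -1 - Q$ ($z{\left(G,Q \right)} = -4 + \left(-3 + Q\right) \left(-1\right) = -4 - \left(-3 + Q\right) = -1 - Q$)
$\sqrt{z{\left(40,0 + 6 \cdot 2 \right)} - 1025} = \sqrt{\left(-1 - \left(0 + 6 \cdot 2\right)\right) - 1025} = \sqrt{\left(-1 - \left(0 + 12\right)\right) - 1025} = \sqrt{\left(-1 - 12\right) - 1025} = \sqrt{-13 - 1025} = \sqrt{-1038} = i \sqrt{1038}$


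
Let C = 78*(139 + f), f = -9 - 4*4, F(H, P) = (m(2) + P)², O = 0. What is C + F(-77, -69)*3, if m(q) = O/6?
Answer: 23175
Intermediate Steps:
m(q) = 0 (m(q) = 0/6 = 0*(⅙) = 0)
F(H, P) = P² (F(H, P) = (0 + P)² = P²)
f = -25 (f = -9 - 16 = -25)
C = 8892 (C = 78*(139 - 25) = 78*114 = 8892)
C + F(-77, -69)*3 = 8892 + (-69)²*3 = 8892 + 4761*3 = 8892 + 14283 = 23175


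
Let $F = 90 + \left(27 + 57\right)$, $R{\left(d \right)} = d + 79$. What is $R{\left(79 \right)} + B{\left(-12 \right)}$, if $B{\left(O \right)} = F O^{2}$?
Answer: $25214$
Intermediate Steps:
$R{\left(d \right)} = 79 + d$
$F = 174$ ($F = 90 + 84 = 174$)
$B{\left(O \right)} = 174 O^{2}$
$R{\left(79 \right)} + B{\left(-12 \right)} = \left(79 + 79\right) + 174 \left(-12\right)^{2} = 158 + 174 \cdot 144 = 158 + 25056 = 25214$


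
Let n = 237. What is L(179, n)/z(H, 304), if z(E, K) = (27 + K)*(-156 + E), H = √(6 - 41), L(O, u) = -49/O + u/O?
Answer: -29328/1443957379 - 188*I*√35/1443957379 ≈ -2.0311e-5 - 7.7026e-7*I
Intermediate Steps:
H = I*√35 (H = √(-35) = I*√35 ≈ 5.9161*I)
z(E, K) = (-156 + E)*(27 + K)
L(179, n)/z(H, 304) = ((-49 + 237)/179)/(-4212 - 156*304 + 27*(I*√35) + (I*√35)*304) = ((1/179)*188)/(-4212 - 47424 + 27*I*√35 + 304*I*√35) = 188/(179*(-51636 + 331*I*√35))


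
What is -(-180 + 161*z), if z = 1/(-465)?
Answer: 83861/465 ≈ 180.35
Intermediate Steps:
z = -1/465 ≈ -0.0021505
-(-180 + 161*z) = -(-180 + 161*(-1/465)) = -(-180 - 161/465) = -1*(-83861/465) = 83861/465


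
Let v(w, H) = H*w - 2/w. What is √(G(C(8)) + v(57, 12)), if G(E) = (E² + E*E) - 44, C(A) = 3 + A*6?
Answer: 88*√2451/57 ≈ 76.433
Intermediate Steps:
v(w, H) = -2/w + H*w
C(A) = 3 + 6*A
G(E) = -44 + 2*E² (G(E) = (E² + E²) - 44 = 2*E² - 44 = -44 + 2*E²)
√(G(C(8)) + v(57, 12)) = √((-44 + 2*(3 + 6*8)²) + (-2/57 + 12*57)) = √((-44 + 2*(3 + 48)²) + (-2*1/57 + 684)) = √((-44 + 2*51²) + (-2/57 + 684)) = √((-44 + 2*2601) + 38986/57) = √((-44 + 5202) + 38986/57) = √(5158 + 38986/57) = √(332992/57) = 88*√2451/57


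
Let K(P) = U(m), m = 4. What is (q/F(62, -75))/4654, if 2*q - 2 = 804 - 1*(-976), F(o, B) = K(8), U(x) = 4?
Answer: 891/18616 ≈ 0.047862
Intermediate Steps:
K(P) = 4
F(o, B) = 4
q = 891 (q = 1 + (804 - 1*(-976))/2 = 1 + (804 + 976)/2 = 1 + (½)*1780 = 1 + 890 = 891)
(q/F(62, -75))/4654 = (891/4)/4654 = (891*(¼))*(1/4654) = (891/4)*(1/4654) = 891/18616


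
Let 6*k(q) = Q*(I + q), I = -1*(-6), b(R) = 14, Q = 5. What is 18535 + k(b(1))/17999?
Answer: 1000834445/53997 ≈ 18535.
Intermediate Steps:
I = 6
k(q) = 5 + 5*q/6 (k(q) = (5*(6 + q))/6 = (30 + 5*q)/6 = 5 + 5*q/6)
18535 + k(b(1))/17999 = 18535 + (5 + (⅚)*14)/17999 = 18535 + (5 + 35/3)*(1/17999) = 18535 + (50/3)*(1/17999) = 18535 + 50/53997 = 1000834445/53997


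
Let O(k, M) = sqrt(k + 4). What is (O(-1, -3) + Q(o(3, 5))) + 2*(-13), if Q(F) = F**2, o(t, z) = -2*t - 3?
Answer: 55 + sqrt(3) ≈ 56.732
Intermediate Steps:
o(t, z) = -3 - 2*t
O(k, M) = sqrt(4 + k)
(O(-1, -3) + Q(o(3, 5))) + 2*(-13) = (sqrt(4 - 1) + (-3 - 2*3)**2) + 2*(-13) = (sqrt(3) + (-3 - 6)**2) - 26 = (sqrt(3) + (-9)**2) - 26 = (sqrt(3) + 81) - 26 = (81 + sqrt(3)) - 26 = 55 + sqrt(3)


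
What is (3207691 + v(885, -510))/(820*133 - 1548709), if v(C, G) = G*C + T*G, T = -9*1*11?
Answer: -2806831/1439649 ≈ -1.9497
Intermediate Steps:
T = -99 (T = -9*11 = -99)
v(C, G) = -99*G + C*G (v(C, G) = G*C - 99*G = C*G - 99*G = -99*G + C*G)
(3207691 + v(885, -510))/(820*133 - 1548709) = (3207691 - 510*(-99 + 885))/(820*133 - 1548709) = (3207691 - 510*786)/(109060 - 1548709) = (3207691 - 400860)/(-1439649) = 2806831*(-1/1439649) = -2806831/1439649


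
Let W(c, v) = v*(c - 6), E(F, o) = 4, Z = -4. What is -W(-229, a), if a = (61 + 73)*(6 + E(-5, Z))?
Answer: 314900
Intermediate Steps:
a = 1340 (a = (61 + 73)*(6 + 4) = 134*10 = 1340)
W(c, v) = v*(-6 + c)
-W(-229, a) = -1340*(-6 - 229) = -1340*(-235) = -1*(-314900) = 314900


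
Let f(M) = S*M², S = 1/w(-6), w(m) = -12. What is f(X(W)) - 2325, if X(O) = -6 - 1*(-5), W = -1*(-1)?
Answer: -27901/12 ≈ -2325.1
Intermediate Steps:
W = 1
S = -1/12 (S = 1/(-12) = -1/12 ≈ -0.083333)
X(O) = -1 (X(O) = -6 + 5 = -1)
f(M) = -M²/12
f(X(W)) - 2325 = -1/12*(-1)² - 2325 = -1/12*1 - 2325 = -1/12 - 2325 = -27901/12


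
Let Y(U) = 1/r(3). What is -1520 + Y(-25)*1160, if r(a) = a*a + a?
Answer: -4270/3 ≈ -1423.3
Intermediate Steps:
r(a) = a + a² (r(a) = a² + a = a + a²)
Y(U) = 1/12 (Y(U) = 1/(3*(1 + 3)) = 1/(3*4) = 1/12)
-1520 + Y(-25)*1160 = -1520 + (1/12)*1160 = -1520 + 290/3 = -4270/3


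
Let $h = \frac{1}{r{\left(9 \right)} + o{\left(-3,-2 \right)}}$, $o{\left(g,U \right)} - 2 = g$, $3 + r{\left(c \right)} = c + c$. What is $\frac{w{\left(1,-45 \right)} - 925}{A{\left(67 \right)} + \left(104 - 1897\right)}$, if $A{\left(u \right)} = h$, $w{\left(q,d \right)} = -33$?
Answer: $\frac{13412}{25101} \approx 0.53432$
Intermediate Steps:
$r{\left(c \right)} = -3 + 2 c$ ($r{\left(c \right)} = -3 + \left(c + c\right) = -3 + 2 c$)
$o{\left(g,U \right)} = 2 + g$
$h = \frac{1}{14}$ ($h = \frac{1}{\left(-3 + 2 \cdot 9\right) + \left(2 - 3\right)} = \frac{1}{\left(-3 + 18\right) - 1} = \frac{1}{15 - 1} = \frac{1}{14} \approx 0.071429$)
$A{\left(u \right)} = \frac{1}{14}$
$\frac{w{\left(1,-45 \right)} - 925}{A{\left(67 \right)} + \left(104 - 1897\right)} = \frac{-33 - 925}{\frac{1}{14} + \left(104 - 1897\right)} = - \frac{958}{\frac{1}{14} - 1793} = - \frac{958}{- \frac{25101}{14}} = \left(-958\right) \left(- \frac{14}{25101}\right) = \frac{13412}{25101}$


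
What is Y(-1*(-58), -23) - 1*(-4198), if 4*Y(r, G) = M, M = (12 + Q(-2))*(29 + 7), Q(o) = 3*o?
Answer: 4252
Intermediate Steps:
M = 216 (M = (12 + 3*(-2))*(29 + 7) = (12 - 6)*36 = 6*36 = 216)
Y(r, G) = 54 (Y(r, G) = (¼)*216 = 54)
Y(-1*(-58), -23) - 1*(-4198) = 54 - 1*(-4198) = 54 + 4198 = 4252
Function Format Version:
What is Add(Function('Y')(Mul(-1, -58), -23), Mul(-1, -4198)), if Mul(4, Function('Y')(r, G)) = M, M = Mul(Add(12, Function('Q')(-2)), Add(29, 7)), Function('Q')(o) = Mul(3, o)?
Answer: 4252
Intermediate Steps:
M = 216 (M = Mul(Add(12, Mul(3, -2)), Add(29, 7)) = Mul(Add(12, -6), 36) = Mul(6, 36) = 216)
Function('Y')(r, G) = 54 (Function('Y')(r, G) = Mul(Rational(1, 4), 216) = 54)
Add(Function('Y')(Mul(-1, -58), -23), Mul(-1, -4198)) = Add(54, Mul(-1, -4198)) = Add(54, 4198) = 4252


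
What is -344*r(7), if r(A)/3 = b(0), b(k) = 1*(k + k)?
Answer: 0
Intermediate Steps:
b(k) = 2*k (b(k) = 1*(2*k) = 2*k)
r(A) = 0 (r(A) = 3*(2*0) = 3*0 = 0)
-344*r(7) = -344*0 = 0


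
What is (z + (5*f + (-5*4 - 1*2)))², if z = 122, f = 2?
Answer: 12100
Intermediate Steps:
(z + (5*f + (-5*4 - 1*2)))² = (122 + (5*2 + (-5*4 - 1*2)))² = (122 + (10 + (-20 - 2)))² = (122 + (10 - 22))² = (122 - 12)² = 110² = 12100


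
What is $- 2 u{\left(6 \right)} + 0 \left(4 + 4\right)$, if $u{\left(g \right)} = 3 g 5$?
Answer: $-180$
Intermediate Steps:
$u{\left(g \right)} = 15 g$
$- 2 u{\left(6 \right)} + 0 \left(4 + 4\right) = - 2 \cdot 15 \cdot 6 + 0 \left(4 + 4\right) = \left(-2\right) 90 + 0 \cdot 8 = -180 + 0 = -180$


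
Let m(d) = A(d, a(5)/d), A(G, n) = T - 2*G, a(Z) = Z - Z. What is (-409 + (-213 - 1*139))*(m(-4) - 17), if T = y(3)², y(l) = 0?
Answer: 6849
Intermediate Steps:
a(Z) = 0
T = 0 (T = 0² = 0)
A(G, n) = -2*G (A(G, n) = 0 - 2*G = -2*G)
m(d) = -2*d
(-409 + (-213 - 1*139))*(m(-4) - 17) = (-409 + (-213 - 1*139))*(-2*(-4) - 17) = (-409 + (-213 - 139))*(8 - 17) = (-409 - 352)*(-9) = -761*(-9) = 6849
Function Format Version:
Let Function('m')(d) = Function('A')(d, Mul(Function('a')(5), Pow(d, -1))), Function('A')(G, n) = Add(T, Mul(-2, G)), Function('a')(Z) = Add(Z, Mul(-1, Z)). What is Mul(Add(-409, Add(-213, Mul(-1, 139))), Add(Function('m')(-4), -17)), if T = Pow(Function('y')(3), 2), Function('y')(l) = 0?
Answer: 6849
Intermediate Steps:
Function('a')(Z) = 0
T = 0 (T = Pow(0, 2) = 0)
Function('A')(G, n) = Mul(-2, G) (Function('A')(G, n) = Add(0, Mul(-2, G)) = Mul(-2, G))
Function('m')(d) = Mul(-2, d)
Mul(Add(-409, Add(-213, Mul(-1, 139))), Add(Function('m')(-4), -17)) = Mul(Add(-409, Add(-213, Mul(-1, 139))), Add(Mul(-2, -4), -17)) = Mul(Add(-409, Add(-213, -139)), Add(8, -17)) = Mul(Add(-409, -352), -9) = Mul(-761, -9) = 6849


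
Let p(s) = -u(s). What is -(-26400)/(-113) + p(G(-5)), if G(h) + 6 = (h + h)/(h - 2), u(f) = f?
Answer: -181184/791 ≈ -229.06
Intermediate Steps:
G(h) = -6 + 2*h/(-2 + h) (G(h) = -6 + (h + h)/(h - 2) = -6 + (2*h)/(-2 + h) = -6 + 2*h/(-2 + h))
p(s) = -s
-(-26400)/(-113) + p(G(-5)) = -(-26400)/(-113) - 4*(3 - 1*(-5))/(-2 - 5) = -(-26400)*(-1)/113 - 4*(3 + 5)/(-7) = -160*165/113 - 4*(-1)*8/7 = -26400/113 - 1*(-32/7) = -26400/113 + 32/7 = -181184/791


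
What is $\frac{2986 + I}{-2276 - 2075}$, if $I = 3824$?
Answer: $- \frac{6810}{4351} \approx -1.5652$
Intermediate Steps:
$\frac{2986 + I}{-2276 - 2075} = \frac{2986 + 3824}{-2276 - 2075} = \frac{6810}{-4351} = 6810 \left(- \frac{1}{4351}\right) = - \frac{6810}{4351}$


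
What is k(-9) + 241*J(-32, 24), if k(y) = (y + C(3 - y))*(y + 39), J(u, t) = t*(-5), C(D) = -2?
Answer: -29250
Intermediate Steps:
J(u, t) = -5*t
k(y) = (-2 + y)*(39 + y) (k(y) = (y - 2)*(y + 39) = (-2 + y)*(39 + y))
k(-9) + 241*J(-32, 24) = (-78 + (-9)² + 37*(-9)) + 241*(-5*24) = (-78 + 81 - 333) + 241*(-120) = -330 - 28920 = -29250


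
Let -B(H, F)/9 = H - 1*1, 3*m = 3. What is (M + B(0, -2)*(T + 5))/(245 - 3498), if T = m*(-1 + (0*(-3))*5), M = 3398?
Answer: -3434/3253 ≈ -1.0556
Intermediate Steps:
m = 1 (m = (⅓)*3 = 1)
T = -1 (T = 1*(-1 + (0*(-3))*5) = 1*(-1 + 0*5) = 1*(-1 + 0) = 1*(-1) = -1)
B(H, F) = 9 - 9*H (B(H, F) = -9*(H - 1*1) = -9*(H - 1) = -9*(-1 + H) = 9 - 9*H)
(M + B(0, -2)*(T + 5))/(245 - 3498) = (3398 + (9 - 9*0)*(-1 + 5))/(245 - 3498) = (3398 + (9 + 0)*4)/(-3253) = (3398 + 9*4)*(-1/3253) = (3398 + 36)*(-1/3253) = 3434*(-1/3253) = -3434/3253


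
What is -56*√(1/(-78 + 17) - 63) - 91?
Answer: -91 - 3472*I*√61/61 ≈ -91.0 - 444.54*I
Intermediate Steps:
-56*√(1/(-78 + 17) - 63) - 91 = -56*√(1/(-61) - 63) - 91 = -56*√(-1/61 - 63) - 91 = -3472*I*√61/61 - 91 = -91 - 3472*I*√61/61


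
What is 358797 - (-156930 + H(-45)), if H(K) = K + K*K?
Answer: 513747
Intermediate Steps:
H(K) = K + K²
358797 - (-156930 + H(-45)) = 358797 - (-156930 - 45*(1 - 45)) = 358797 - (-156930 - 45*(-44)) = 358797 - (-156930 + 1980) = 358797 - 1*(-154950) = 358797 + 154950 = 513747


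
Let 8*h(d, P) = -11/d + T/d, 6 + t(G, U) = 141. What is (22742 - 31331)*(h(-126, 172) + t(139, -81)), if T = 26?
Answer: -18550195/16 ≈ -1.1594e+6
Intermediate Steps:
t(G, U) = 135 (t(G, U) = -6 + 141 = 135)
h(d, P) = 15/(8*d) (h(d, P) = (-11/d + 26/d)/8 = (15/d)/8 = 15/(8*d))
(22742 - 31331)*(h(-126, 172) + t(139, -81)) = (22742 - 31331)*((15/8)/(-126) + 135) = -8589*((15/8)*(-1/126) + 135) = -8589*(-5/336 + 135) = -8589*45355/336 = -18550195/16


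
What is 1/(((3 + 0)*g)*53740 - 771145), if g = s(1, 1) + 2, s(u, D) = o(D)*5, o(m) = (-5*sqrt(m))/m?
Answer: -1/4479205 ≈ -2.2325e-7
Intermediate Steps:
o(m) = -5/sqrt(m)
s(u, D) = -25/sqrt(D) (s(u, D) = -5/sqrt(D)*5 = -25/sqrt(D))
g = -23 (g = -25/sqrt(1) + 2 = -25*1 + 2 = -25 + 2 = -23)
1/(((3 + 0)*g)*53740 - 771145) = 1/(((3 + 0)*(-23))*53740 - 771145) = 1/((3*(-23))*53740 - 771145) = 1/(-69*53740 - 771145) = 1/(-3708060 - 771145) = 1/(-4479205) = -1/4479205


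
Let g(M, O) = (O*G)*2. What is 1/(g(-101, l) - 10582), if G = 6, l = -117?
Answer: -1/11986 ≈ -8.3431e-5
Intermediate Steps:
g(M, O) = 12*O (g(M, O) = (O*6)*2 = (6*O)*2 = 12*O)
1/(g(-101, l) - 10582) = 1/(12*(-117) - 10582) = 1/(-1404 - 10582) = 1/(-11986) = -1/11986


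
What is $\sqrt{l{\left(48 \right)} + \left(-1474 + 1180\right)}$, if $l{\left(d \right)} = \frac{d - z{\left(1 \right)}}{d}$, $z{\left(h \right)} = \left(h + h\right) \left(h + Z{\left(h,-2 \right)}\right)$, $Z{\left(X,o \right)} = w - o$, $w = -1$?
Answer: $\frac{i \sqrt{10551}}{6} \approx 17.12 i$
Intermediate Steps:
$Z{\left(X,o \right)} = -1 - o$
$z{\left(h \right)} = 2 h \left(1 + h\right)$ ($z{\left(h \right)} = \left(h + h\right) \left(h - -1\right) = 2 h \left(h + \left(-1 + 2\right)\right) = 2 h \left(h + 1\right) = 2 h \left(1 + h\right)$)
$l{\left(d \right)} = \frac{-4 + d}{d}$ ($l{\left(d \right)} = \frac{d - 2 \cdot 1 \left(1 + 1\right)}{d} = \frac{d - 2 \cdot 1 \cdot 2}{d} = \frac{d - 4}{d} = \frac{-4 + d}{d}$)
$\sqrt{l{\left(48 \right)} + \left(-1474 + 1180\right)} = \sqrt{\frac{-4 + 48}{48} + \left(-1474 + 1180\right)} = \sqrt{\frac{1}{48} \cdot 44 - 294} = \sqrt{\frac{11}{12} - 294} = \sqrt{- \frac{3517}{12}} = \frac{i \sqrt{10551}}{6}$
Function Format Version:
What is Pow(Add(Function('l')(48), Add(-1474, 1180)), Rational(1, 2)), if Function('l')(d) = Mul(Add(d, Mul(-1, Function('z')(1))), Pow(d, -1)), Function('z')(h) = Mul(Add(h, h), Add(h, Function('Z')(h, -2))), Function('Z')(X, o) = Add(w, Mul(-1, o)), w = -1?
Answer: Mul(Rational(1, 6), I, Pow(10551, Rational(1, 2))) ≈ Mul(17.120, I)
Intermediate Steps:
Function('Z')(X, o) = Add(-1, Mul(-1, o))
Function('z')(h) = Mul(2, h, Add(1, h)) (Function('z')(h) = Mul(Add(h, h), Add(h, Add(-1, Mul(-1, -2)))) = Mul(Mul(2, h), Add(h, Add(-1, 2))) = Mul(Mul(2, h), Add(h, 1)) = Mul(Mul(2, h), Add(1, h)) = Mul(2, h, Add(1, h)))
Function('l')(d) = Mul(Pow(d, -1), Add(-4, d)) (Function('l')(d) = Mul(Add(d, Mul(-1, Mul(2, 1, Add(1, 1)))), Pow(d, -1)) = Mul(Add(d, Mul(-1, Mul(2, 1, 2))), Pow(d, -1)) = Mul(Add(d, Mul(-1, 4)), Pow(d, -1)) = Mul(Add(d, -4), Pow(d, -1)) = Mul(Add(-4, d), Pow(d, -1)) = Mul(Pow(d, -1), Add(-4, d)))
Pow(Add(Function('l')(48), Add(-1474, 1180)), Rational(1, 2)) = Pow(Add(Mul(Pow(48, -1), Add(-4, 48)), Add(-1474, 1180)), Rational(1, 2)) = Pow(Add(Mul(Rational(1, 48), 44), -294), Rational(1, 2)) = Pow(Add(Rational(11, 12), -294), Rational(1, 2)) = Pow(Rational(-3517, 12), Rational(1, 2)) = Mul(Rational(1, 6), I, Pow(10551, Rational(1, 2)))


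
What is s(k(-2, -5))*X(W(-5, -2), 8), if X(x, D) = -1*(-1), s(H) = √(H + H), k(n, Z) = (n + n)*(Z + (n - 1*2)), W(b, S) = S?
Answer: 6*√2 ≈ 8.4853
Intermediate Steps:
k(n, Z) = 2*n*(-2 + Z + n) (k(n, Z) = (2*n)*(Z + (n - 2)) = (2*n)*(Z + (-2 + n)) = (2*n)*(-2 + Z + n) = 2*n*(-2 + Z + n))
s(H) = √2*√H (s(H) = √(2*H) = √2*√H)
X(x, D) = 1
s(k(-2, -5))*X(W(-5, -2), 8) = (√2*√(2*(-2)*(-2 - 5 - 2)))*1 = (√2*√(2*(-2)*(-9)))*1 = (√2*√36)*1 = (√2*6)*1 = (6*√2)*1 = 6*√2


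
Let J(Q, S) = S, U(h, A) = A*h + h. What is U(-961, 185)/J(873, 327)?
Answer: -59582/109 ≈ -546.62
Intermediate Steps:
U(h, A) = h + A*h
U(-961, 185)/J(873, 327) = -961*(1 + 185)/327 = -961*186*(1/327) = -178746*1/327 = -59582/109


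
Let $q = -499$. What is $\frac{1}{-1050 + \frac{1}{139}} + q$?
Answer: $- \frac{72828690}{145949} \approx -499.0$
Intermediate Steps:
$\frac{1}{-1050 + \frac{1}{139}} + q = \frac{1}{-1050 + \frac{1}{139}} - 499 = \frac{1}{- \frac{145949}{139}} - 499 = - \frac{139}{145949} - 499 = - \frac{72828690}{145949}$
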